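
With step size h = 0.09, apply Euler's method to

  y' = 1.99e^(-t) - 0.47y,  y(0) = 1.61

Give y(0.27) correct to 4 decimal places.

1.8848

Euler: y_{n+1} = y_n + h·f(t_n, y_n).
t=0.000000, y=1.610000: f=1.233300 → y ← 1.610000 + 0.09·1.233300 = 1.720997
t=0.090000, y=1.720997: f=1.009854 → y ← 1.720997 + 0.09·1.009854 = 1.811884
t=0.180000, y=1.811884: f=0.810602 → y ← 1.811884 + 0.09·0.810602 = 1.884838
y(0.27) ≈ 1.8848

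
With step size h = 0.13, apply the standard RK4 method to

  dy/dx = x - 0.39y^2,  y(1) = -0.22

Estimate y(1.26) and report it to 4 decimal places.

RK4: k1 = f(x_n, y_n); k2 = f(x_n + h/2, y_n + (h/2)·k1); k3 = f(x_n + h/2, y_n + (h/2)·k2); k4 = f(x_n + h, y_n + h·k3); y_{n+1} = y_n + (h/6)·(k1 + 2k2 + 2k3 + k4).
x=1.000000, y=-0.220000:
  k1 = f(1.000000, -0.220000) = 0.981124
  k2 = f(1.065000, -0.156227) = 1.055481
  k3 = f(1.065000, -0.151394) = 1.056061
  k4 = f(1.130000, -0.082712) = 1.127332
  y ← -0.220000 + (0.13/6)·(k1 + 2k2 + 2k3 + k4) = -0.082817
x=1.130000, y=-0.082817:
  k1 = f(1.130000, -0.082817) = 1.127325
  k2 = f(1.195000, -0.009540) = 1.194965
  k3 = f(1.195000, -0.005144) = 1.194990
  k4 = f(1.260000, 0.072532) = 1.257948
  y ← -0.082817 + (0.13/6)·(k1 + 2k2 + 2k3 + k4) = 0.072429
y(1.26) ≈ 0.0724

0.0724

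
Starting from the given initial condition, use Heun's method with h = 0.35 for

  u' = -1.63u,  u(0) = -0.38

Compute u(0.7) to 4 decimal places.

-0.1333

Heun: k1 = f(s_n, u_n); k2 = f(s_n + h, u_n + h·k1); u_{n+1} = u_n + (h/2)·(k1 + k2).
s=0.000000, u=-0.380000:
  k1 = f(0.000000, -0.380000) = 0.619400
  k2 = f(0.350000, -0.163210) = 0.266032
  u ← -0.380000 + (0.35/2)·(0.619400 + 0.266032) = -0.225049
s=0.350000, u=-0.225049:
  k1 = f(0.350000, -0.225049) = 0.366830
  k2 = f(0.700000, -0.096659) = 0.157554
  u ← -0.225049 + (0.35/2)·(0.366830 + 0.157554) = -0.133282
u(0.7) ≈ -0.1333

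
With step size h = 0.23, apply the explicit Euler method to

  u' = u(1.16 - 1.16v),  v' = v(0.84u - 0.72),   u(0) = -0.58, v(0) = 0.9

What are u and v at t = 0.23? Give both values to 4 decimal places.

-0.5955, 0.6501

Euler on (u,v): u_{n+1} = u_n + h·u', v_{n+1} = v_n + h·v'.
0.000000: (-0.580000, 0.900000); f=(-0.067280, -1.086480) → (-0.595474, 0.650110)
(u(0.23), v(0.23)) ≈ (-0.5955, 0.6501)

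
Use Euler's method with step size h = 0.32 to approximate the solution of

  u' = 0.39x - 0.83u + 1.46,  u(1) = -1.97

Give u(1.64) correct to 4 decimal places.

0.0042

Euler: u_{n+1} = u_n + h·f(x_n, u_n).
x=1.000000, u=-1.970000: f=3.485100 → u ← -1.970000 + 0.32·3.485100 = -0.854768
x=1.320000, u=-0.854768: f=2.684257 → u ← -0.854768 + 0.32·2.684257 = 0.004194
u(1.64) ≈ 0.0042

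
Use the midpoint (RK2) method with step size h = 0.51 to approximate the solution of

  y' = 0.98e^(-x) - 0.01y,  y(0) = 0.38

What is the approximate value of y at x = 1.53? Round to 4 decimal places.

1.1262

Midpoint: k1 = f(x_n, y_n); k2 = f(x_n + h/2, y_n + (h/2)·k1); y_{n+1} = y_n + h·k2.
x=0.000000, y=0.380000:
  k1 = f(0.000000, 0.380000) = 0.976200
  k2 = f(0.255000, 0.628931) = 0.753129
  y ← 0.380000 + 0.51·0.753129 = 0.764096
x=0.510000, y=0.764096:
  k1 = f(0.510000, 0.764096) = 0.580845
  k2 = f(0.765000, 0.912211) = 0.446905
  y ← 0.764096 + 0.51·0.446905 = 0.992017
x=1.020000, y=0.992017:
  k1 = f(1.020000, 0.992017) = 0.343463
  k2 = f(1.275000, 1.079600) = 0.263046
  y ← 0.992017 + 0.51·0.263046 = 1.126171
y(1.53) ≈ 1.1262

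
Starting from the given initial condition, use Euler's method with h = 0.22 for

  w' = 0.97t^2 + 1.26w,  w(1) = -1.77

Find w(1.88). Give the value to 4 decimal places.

-2.5939

Euler: w_{n+1} = w_n + h·f(t_n, w_n).
t=1.000000, w=-1.770000: f=-1.260200 → w ← -1.770000 + 0.22·(-1.260200) = -2.047244
t=1.220000, w=-2.047244: f=-1.135779 → w ← -2.047244 + 0.22·(-1.135779) = -2.297115
t=1.440000, w=-2.297115: f=-0.882974 → w ← -2.297115 + 0.22·(-0.882974) = -2.491370
t=1.660000, w=-2.491370: f=-0.466194 → w ← -2.491370 + 0.22·(-0.466194) = -2.593932
w(1.88) ≈ -2.5939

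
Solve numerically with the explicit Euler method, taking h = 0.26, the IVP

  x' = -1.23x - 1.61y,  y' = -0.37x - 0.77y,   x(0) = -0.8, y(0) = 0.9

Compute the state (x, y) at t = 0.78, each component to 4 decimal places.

-0.9568, 0.6729

Euler on (x,y): x_{n+1} = x_n + h·x', y_{n+1} = y_n + h·y'.
0.000000: (-0.800000, 0.900000); f=(-0.465000, -0.397000) → (-0.920900, 0.796780)
0.260000: (-0.920900, 0.796780); f=(-0.150109, -0.272788) → (-0.959928, 0.725855)
0.520000: (-0.959928, 0.725855); f=(0.012085, -0.203735) → (-0.956786, 0.672884)
(x(0.78), y(0.78)) ≈ (-0.9568, 0.6729)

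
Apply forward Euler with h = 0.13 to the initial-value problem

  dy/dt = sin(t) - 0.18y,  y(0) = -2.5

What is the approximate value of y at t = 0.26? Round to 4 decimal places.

Euler: y_{n+1} = y_n + h·f(t_n, y_n).
t=0.000000, y=-2.500000: f=0.450000 → y ← -2.500000 + 0.13·0.450000 = -2.441500
t=0.130000, y=-2.441500: f=0.569104 → y ← -2.441500 + 0.13·0.569104 = -2.367516
y(0.26) ≈ -2.3675

-2.3675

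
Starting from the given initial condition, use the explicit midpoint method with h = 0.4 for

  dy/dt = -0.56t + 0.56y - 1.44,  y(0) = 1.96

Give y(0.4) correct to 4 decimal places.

Midpoint: k1 = f(t_n, y_n); k2 = f(t_n + h/2, y_n + (h/2)·k1); y_{n+1} = y_n + h·k2.
t=0.000000, y=1.960000:
  k1 = f(0.000000, 1.960000) = -0.342400
  k2 = f(0.200000, 1.891520) = -0.492749
  y ← 1.960000 + 0.4·(-0.492749) = 1.762900
y(0.4) ≈ 1.7629

1.7629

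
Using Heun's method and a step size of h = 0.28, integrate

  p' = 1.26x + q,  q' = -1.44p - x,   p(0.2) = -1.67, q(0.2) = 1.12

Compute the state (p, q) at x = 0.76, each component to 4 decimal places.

Heun on (p,q): k1 = f(x_n, state_n); k2 = f(x_n + h, state_n + h·k1); state_{n+1} = state_n + (h/2)·(k1 + k2).
0.200000: (-1.670000, 1.120000)
  k1 = (1.372000, 2.204800)
  predictor → (-1.285840, 1.737344)
  k2 = (2.342144, 1.371610)
  → (-1.150020, 1.620697)
0.480000: (-1.150020, 1.620697)
  k1 = (2.225497, 1.176029)
  predictor → (-0.526881, 1.949985)
  k2 = (2.907585, -0.001292)
  → (-0.431388, 1.785160)
(p(0.76), q(0.76)) ≈ (-0.4314, 1.7852)

-0.4314, 1.7852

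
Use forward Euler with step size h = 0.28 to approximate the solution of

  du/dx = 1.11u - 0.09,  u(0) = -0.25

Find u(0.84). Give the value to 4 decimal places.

Euler: u_{n+1} = u_n + h·f(x_n, u_n).
x=0.000000, u=-0.250000: f=-0.367500 → u ← -0.250000 + 0.28·(-0.367500) = -0.352900
x=0.280000, u=-0.352900: f=-0.481719 → u ← -0.352900 + 0.28·(-0.481719) = -0.487781
x=0.560000, u=-0.487781: f=-0.631437 → u ← -0.487781 + 0.28·(-0.631437) = -0.664584
u(0.84) ≈ -0.6646

-0.6646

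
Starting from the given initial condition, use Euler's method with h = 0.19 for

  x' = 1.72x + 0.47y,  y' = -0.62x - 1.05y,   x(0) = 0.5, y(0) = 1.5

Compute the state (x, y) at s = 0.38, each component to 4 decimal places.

Euler on (x,y): x_{n+1} = x_n + h·x', y_{n+1} = y_n + h·y'.
0.000000: (0.500000, 1.500000); f=(1.565000, -1.885000) → (0.797350, 1.141850)
0.190000: (0.797350, 1.141850); f=(1.908111, -1.693299) → (1.159891, 0.820123)
(x(0.38), y(0.38)) ≈ (1.1599, 0.8201)

1.1599, 0.8201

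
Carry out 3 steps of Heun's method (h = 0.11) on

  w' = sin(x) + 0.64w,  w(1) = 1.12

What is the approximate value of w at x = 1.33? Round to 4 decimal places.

1.7176

Heun: k1 = f(x_n, w_n); k2 = f(x_n + h, w_n + h·k1); w_{n+1} = w_n + (h/2)·(k1 + k2).
x=1.000000, w=1.120000:
  k1 = f(1.000000, 1.120000) = 1.558271
  k2 = f(1.110000, 1.291410) = 1.722201
  w ← 1.120000 + (0.11/2)·(1.558271 + 1.722201) = 1.300426
x=1.110000, w=1.300426:
  k1 = f(1.110000, 1.300426) = 1.727971
  k2 = f(1.220000, 1.490503) = 1.893021
  w ← 1.300426 + (0.11/2)·(1.727971 + 1.893021) = 1.499581
x=1.220000, w=1.499581:
  k1 = f(1.220000, 1.499581) = 1.898831
  k2 = f(1.330000, 1.708452) = 2.064558
  w ← 1.499581 + (0.11/2)·(1.898831 + 2.064558) = 1.717567
w(1.33) ≈ 1.7176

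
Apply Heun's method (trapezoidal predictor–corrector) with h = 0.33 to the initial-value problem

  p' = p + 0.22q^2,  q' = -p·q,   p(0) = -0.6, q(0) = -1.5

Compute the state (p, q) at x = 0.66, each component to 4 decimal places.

-0.4983, -2.2234

Heun on (p,q): k1 = f(x_n, state_n); k2 = f(x_n + h, state_n + h·k1); state_{n+1} = state_n + (h/2)·(k1 + k2).
0.000000: (-0.600000, -1.500000)
  k1 = (-0.105000, -0.900000)
  predictor → (-0.634650, -1.797000)
  k2 = (0.075776, -1.140466)
  → (-0.604822, -1.836677)
0.330000: (-0.604822, -1.836677)
  k1 = (0.137322, -1.110863)
  predictor → (-0.559506, -2.203262)
  k2 = (0.508454, -1.232737)
  → (-0.498269, -2.223371)
(p(0.66), q(0.66)) ≈ (-0.4983, -2.2234)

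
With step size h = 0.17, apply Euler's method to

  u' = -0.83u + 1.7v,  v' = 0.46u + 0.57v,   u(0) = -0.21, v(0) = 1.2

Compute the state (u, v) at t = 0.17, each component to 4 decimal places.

0.1664, 1.2999

Euler on (u,v): u_{n+1} = u_n + h·u', v_{n+1} = v_n + h·v'.
0.000000: (-0.210000, 1.200000); f=(2.214300, 0.587400) → (0.166431, 1.299858)
(u(0.17), v(0.17)) ≈ (0.1664, 1.2999)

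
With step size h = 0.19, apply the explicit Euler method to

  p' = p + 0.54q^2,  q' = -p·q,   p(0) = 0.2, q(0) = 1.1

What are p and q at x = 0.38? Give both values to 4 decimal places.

0.5458, 0.9854

Euler on (p,q): p_{n+1} = p_n + h·p', q_{n+1} = q_n + h·q'.
0.000000: (0.200000, 1.100000); f=(0.853400, -0.220000) → (0.362146, 1.058200)
0.190000: (0.362146, 1.058200); f=(0.966831, -0.383223) → (0.545844, 0.985388)
(p(0.38), q(0.38)) ≈ (0.5458, 0.9854)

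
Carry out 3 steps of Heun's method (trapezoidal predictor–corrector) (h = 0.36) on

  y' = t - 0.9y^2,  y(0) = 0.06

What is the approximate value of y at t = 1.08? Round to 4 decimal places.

0.5682

Heun: k1 = f(t_n, y_n); k2 = f(t_n + h, y_n + h·k1); y_{n+1} = y_n + (h/2)·(k1 + k2).
t=0.000000, y=0.060000:
  k1 = f(0.000000, 0.060000) = -0.003240
  k2 = f(0.360000, 0.058834) = 0.356885
  y ← 0.060000 + (0.36/2)·(-0.003240 + 0.356885) = 0.123656
t=0.360000, y=0.123656:
  k1 = f(0.360000, 0.123656) = 0.346238
  k2 = f(0.720000, 0.248302) = 0.664512
  y ← 0.123656 + (0.36/2)·(0.346238 + 0.664512) = 0.305591
t=0.720000, y=0.305591:
  k1 = f(0.720000, 0.305591) = 0.635953
  k2 = f(1.080000, 0.534534) = 0.822846
  y ← 0.305591 + (0.36/2)·(0.635953 + 0.822846) = 0.568175
y(1.08) ≈ 0.5682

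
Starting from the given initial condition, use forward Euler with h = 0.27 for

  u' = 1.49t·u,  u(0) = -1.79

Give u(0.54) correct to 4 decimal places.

-1.9844

Euler: u_{n+1} = u_n + h·f(t_n, u_n).
t=0.000000, u=-1.790000: f=0.000000 → u ← -1.790000 + 0.27·0.000000 = -1.790000
t=0.270000, u=-1.790000: f=-0.720117 → u ← -1.790000 + 0.27·(-0.720117) = -1.984432
u(0.54) ≈ -1.9844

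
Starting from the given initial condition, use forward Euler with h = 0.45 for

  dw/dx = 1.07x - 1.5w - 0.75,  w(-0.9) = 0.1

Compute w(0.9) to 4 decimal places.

Euler: w_{n+1} = w_n + h·f(x_n, w_n).
x=-0.900000, w=0.100000: f=-1.863000 → w ← 0.100000 + 0.45·(-1.863000) = -0.738350
x=-0.450000, w=-0.738350: f=-0.123975 → w ← -0.738350 + 0.45·(-0.123975) = -0.794139
x=0.000000, w=-0.794139: f=0.441208 → w ← -0.794139 + 0.45·0.441208 = -0.595595
x=0.450000, w=-0.595595: f=0.624893 → w ← -0.595595 + 0.45·0.624893 = -0.314393
w(0.9) ≈ -0.3144

-0.3144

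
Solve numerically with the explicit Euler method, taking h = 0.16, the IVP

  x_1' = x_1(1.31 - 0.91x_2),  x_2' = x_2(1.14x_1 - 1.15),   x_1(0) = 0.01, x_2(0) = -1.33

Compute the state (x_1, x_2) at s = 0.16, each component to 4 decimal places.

Euler on (x_1,x_2): x_1_{n+1} = x_1_n + h·x_1', x_2_{n+1} = x_2_n + h·x_2'.
0.000000: (0.010000, -1.330000); f=(0.025203, 1.514338) → (0.014032, -1.087706)
(x_1(0.16), x_2(0.16)) ≈ (0.0140, -1.0877)

0.0140, -1.0877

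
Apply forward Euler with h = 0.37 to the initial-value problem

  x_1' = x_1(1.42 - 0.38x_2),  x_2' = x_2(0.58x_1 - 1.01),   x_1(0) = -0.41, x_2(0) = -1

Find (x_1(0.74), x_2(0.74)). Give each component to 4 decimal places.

Euler on (x_1,x_2): x_1_{n+1} = x_1_n + h·x_1', x_2_{n+1} = x_2_n + h·x_2'.
0.000000: (-0.410000, -1.000000); f=(-0.738000, 1.247800) → (-0.683060, -0.538314)
0.370000: (-0.683060, -0.538314); f=(-1.109671, 0.756964) → (-1.093638, -0.258237)
(x_1(0.74), x_2(0.74)) ≈ (-1.0936, -0.2582)

-1.0936, -0.2582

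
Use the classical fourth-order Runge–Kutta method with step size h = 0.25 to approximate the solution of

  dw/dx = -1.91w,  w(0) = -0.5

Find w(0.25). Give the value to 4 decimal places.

RK4: k1 = f(x_n, w_n); k2 = f(x_n + h/2, w_n + (h/2)·k1); k3 = f(x_n + h/2, w_n + (h/2)·k2); k4 = f(x_n + h, w_n + h·k3); w_{n+1} = w_n + (h/6)·(k1 + 2k2 + 2k3 + k4).
x=0.000000, w=-0.500000:
  k1 = f(0.000000, -0.500000) = 0.955000
  k2 = f(0.125000, -0.380625) = 0.726994
  k3 = f(0.125000, -0.409126) = 0.781430
  k4 = f(0.250000, -0.304642) = 0.581867
  w ← -0.500000 + (0.25/6)·(k1 + 2k2 + 2k3 + k4) = -0.310262
w(0.25) ≈ -0.3103

-0.3103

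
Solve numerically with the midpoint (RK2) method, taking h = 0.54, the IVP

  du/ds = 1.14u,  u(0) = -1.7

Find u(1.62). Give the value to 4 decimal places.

Midpoint: k1 = f(s_n, u_n); k2 = f(s_n + h/2, u_n + (h/2)·k1); u_{n+1} = u_n + h·k2.
s=0.000000, u=-1.700000:
  k1 = f(0.000000, -1.700000) = -1.938000
  k2 = f(0.270000, -2.223260) = -2.534516
  u ← -1.700000 + 0.54·(-2.534516) = -3.068639
s=0.540000, u=-3.068639:
  k1 = f(0.540000, -3.068639) = -3.498248
  k2 = f(0.810000, -4.013166) = -4.575009
  u ← -3.068639 + 0.54·(-4.575009) = -5.539144
s=1.080000, u=-5.539144:
  k1 = f(1.080000, -5.539144) = -6.314624
  k2 = f(1.350000, -7.244092) = -8.258265
  u ← -5.539144 + 0.54·(-8.258265) = -9.998607
u(1.62) ≈ -9.9986

-9.9986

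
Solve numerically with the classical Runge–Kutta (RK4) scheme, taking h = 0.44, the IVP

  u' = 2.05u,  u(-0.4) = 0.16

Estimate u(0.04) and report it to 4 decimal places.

RK4: k1 = f(t_n, u_n); k2 = f(t_n + h/2, u_n + (h/2)·k1); k3 = f(t_n + h/2, u_n + (h/2)·k2); k4 = f(t_n + h, u_n + h·k3); u_{n+1} = u_n + (h/6)·(k1 + 2k2 + 2k3 + k4).
t=-0.400000, u=0.160000:
  k1 = f(-0.400000, 0.160000) = 0.328000
  k2 = f(-0.180000, 0.232160) = 0.475928
  k3 = f(-0.180000, 0.264704) = 0.542644
  k4 = f(0.040000, 0.398763) = 0.817464
  u ← 0.160000 + (0.44/6)·(k1 + 2k2 + 2k3 + k4) = 0.393391
u(0.04) ≈ 0.3934

0.3934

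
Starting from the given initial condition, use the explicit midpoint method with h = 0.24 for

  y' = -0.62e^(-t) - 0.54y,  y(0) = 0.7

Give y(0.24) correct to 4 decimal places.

Midpoint: k1 = f(t_n, y_n); k2 = f(t_n + h/2, y_n + (h/2)·k1); y_{n+1} = y_n + h·k2.
t=0.000000, y=0.700000:
  k1 = f(0.000000, 0.700000) = -0.998000
  k2 = f(0.120000, 0.580240) = -0.863220
  y ← 0.700000 + 0.24·(-0.863220) = 0.492827
y(0.24) ≈ 0.4928

0.4928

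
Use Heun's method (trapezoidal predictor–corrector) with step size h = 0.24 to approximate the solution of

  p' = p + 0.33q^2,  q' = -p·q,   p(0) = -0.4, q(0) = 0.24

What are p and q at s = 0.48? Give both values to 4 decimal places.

Heun on (p,q): k1 = f(s_n, state_n); k2 = f(s_n + h, state_n + h·k1); state_{n+1} = state_n + (h/2)·(k1 + k2).
0.000000: (-0.400000, 0.240000)
  k1 = (-0.380992, 0.096000)
  predictor → (-0.491438, 0.263040)
  k2 = (-0.468605, 0.129268)
  → (-0.501952, 0.267032)
0.240000: (-0.501952, 0.267032)
  k1 = (-0.478421, 0.134037)
  predictor → (-0.616773, 0.299201)
  k2 = (-0.587231, 0.184539)
  → (-0.629830, 0.305261)
(p(0.48), q(0.48)) ≈ (-0.6298, 0.3053)

-0.6298, 0.3053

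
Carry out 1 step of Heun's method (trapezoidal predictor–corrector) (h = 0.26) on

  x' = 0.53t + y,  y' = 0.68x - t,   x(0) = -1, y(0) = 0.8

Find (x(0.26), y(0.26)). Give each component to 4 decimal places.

-0.7971, 0.6078

Heun on (x,y): k1 = f(t_n, state_n); k2 = f(t_n + h, state_n + h·k1); state_{n+1} = state_n + (h/2)·(k1 + k2).
0.000000: (-1.000000, 0.800000)
  k1 = (0.800000, -0.680000)
  predictor → (-0.792000, 0.623200)
  k2 = (0.761000, -0.798560)
  → (-0.797070, 0.607787)
(x(0.26), y(0.26)) ≈ (-0.7971, 0.6078)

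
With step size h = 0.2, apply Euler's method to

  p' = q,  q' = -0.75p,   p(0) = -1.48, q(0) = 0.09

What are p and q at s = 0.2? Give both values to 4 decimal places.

-1.4620, 0.3120

Euler on (p,q): p_{n+1} = p_n + h·p', q_{n+1} = q_n + h·q'.
0.000000: (-1.480000, 0.090000); f=(0.090000, 1.110000) → (-1.462000, 0.312000)
(p(0.2), q(0.2)) ≈ (-1.4620, 0.3120)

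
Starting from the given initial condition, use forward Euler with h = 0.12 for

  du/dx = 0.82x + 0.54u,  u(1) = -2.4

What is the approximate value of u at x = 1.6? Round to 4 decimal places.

-2.5991

Euler: u_{n+1} = u_n + h·f(x_n, u_n).
x=1.000000, u=-2.400000: f=-0.476000 → u ← -2.400000 + 0.12·(-0.476000) = -2.457120
x=1.120000, u=-2.457120: f=-0.408445 → u ← -2.457120 + 0.12·(-0.408445) = -2.506133
x=1.240000, u=-2.506133: f=-0.336512 → u ← -2.506133 + 0.12·(-0.336512) = -2.546515
x=1.360000, u=-2.546515: f=-0.259918 → u ← -2.546515 + 0.12·(-0.259918) = -2.577705
x=1.480000, u=-2.577705: f=-0.178361 → u ← -2.577705 + 0.12·(-0.178361) = -2.599108
u(1.6) ≈ -2.5991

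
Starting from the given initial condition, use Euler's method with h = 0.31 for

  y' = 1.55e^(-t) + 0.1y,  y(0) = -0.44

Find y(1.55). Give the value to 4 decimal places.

1.0258

Euler: y_{n+1} = y_n + h·f(t_n, y_n).
t=0.000000, y=-0.440000: f=1.506000 → y ← -0.440000 + 0.31·1.506000 = 0.026860
t=0.310000, y=0.026860: f=1.139529 → y ← 0.026860 + 0.31·1.139529 = 0.380114
t=0.620000, y=0.380114: f=0.871825 → y ← 0.380114 + 0.31·0.871825 = 0.650380
t=0.930000, y=0.650380: f=0.676596 → y ← 0.650380 + 0.31·0.676596 = 0.860125
t=1.240000, y=0.860125: f=0.534558 → y ← 0.860125 + 0.31·0.534558 = 1.025838
y(1.55) ≈ 1.0258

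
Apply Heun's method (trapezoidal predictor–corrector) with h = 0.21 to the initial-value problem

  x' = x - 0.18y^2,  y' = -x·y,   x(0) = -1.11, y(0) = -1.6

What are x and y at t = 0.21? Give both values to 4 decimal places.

Heun on (x,y): k1 = f(t_n, state_n); k2 = f(t_n + h, state_n + h·k1); state_{n+1} = state_n + (h/2)·(k1 + k2).
0.000000: (-1.110000, -1.600000)
  k1 = (-1.570800, -1.776000)
  predictor → (-1.439868, -1.972960)
  k2 = (-2.140531, -2.840802)
  → (-1.499690, -2.084764)
(x(0.21), y(0.21)) ≈ (-1.4997, -2.0848)

-1.4997, -2.0848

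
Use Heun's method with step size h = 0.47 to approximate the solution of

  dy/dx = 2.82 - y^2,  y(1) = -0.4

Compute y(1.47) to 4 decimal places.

Heun: k1 = f(x_n, y_n); k2 = f(x_n + h, y_n + h·k1); y_{n+1} = y_n + (h/2)·(k1 + k2).
x=1.000000, y=-0.400000:
  k1 = f(1.000000, -0.400000) = 2.660000
  k2 = f(1.470000, 0.850200) = 2.097160
  y ← -0.400000 + (0.47/2)·(2.660000 + 2.097160) = 0.717933
y(1.47) ≈ 0.7179

0.7179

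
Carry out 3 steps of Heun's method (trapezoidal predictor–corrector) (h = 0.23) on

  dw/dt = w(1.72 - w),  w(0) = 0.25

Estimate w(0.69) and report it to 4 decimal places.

0.6109

Heun: k1 = f(t_n, w_n); k2 = f(t_n + h, w_n + h·k1); w_{n+1} = w_n + (h/2)·(k1 + k2).
t=0.000000, w=0.250000:
  k1 = f(0.000000, 0.250000) = 0.367500
  k2 = f(0.230000, 0.334525) = 0.463476
  w ← 0.250000 + (0.23/2)·(0.367500 + 0.463476) = 0.345562
t=0.230000, w=0.345562:
  k1 = f(0.230000, 0.345562) = 0.474954
  k2 = f(0.460000, 0.454802) = 0.575414
  w ← 0.345562 + (0.23/2)·(0.474954 + 0.575414) = 0.466355
t=0.460000, w=0.466355:
  k1 = f(0.460000, 0.466355) = 0.584643
  k2 = f(0.690000, 0.600823) = 0.672427
  w ← 0.466355 + (0.23/2)·(0.584643 + 0.672427) = 0.610918
w(0.69) ≈ 0.6109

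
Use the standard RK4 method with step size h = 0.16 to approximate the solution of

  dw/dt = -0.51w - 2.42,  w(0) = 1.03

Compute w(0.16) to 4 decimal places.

0.5775

RK4: k1 = f(t_n, w_n); k2 = f(t_n + h/2, w_n + (h/2)·k1); k3 = f(t_n + h/2, w_n + (h/2)·k2); k4 = f(t_n + h, w_n + h·k3); w_{n+1} = w_n + (h/6)·(k1 + 2k2 + 2k3 + k4).
t=0.000000, w=1.030000:
  k1 = f(0.000000, 1.030000) = -2.945300
  k2 = f(0.080000, 0.794376) = -2.825132
  k3 = f(0.080000, 0.803989) = -2.830035
  k4 = f(0.160000, 0.577194) = -2.714369
  w ← 1.030000 + (0.16/6)·(k1 + 2k2 + 2k3 + k4) = 0.577467
w(0.16) ≈ 0.5775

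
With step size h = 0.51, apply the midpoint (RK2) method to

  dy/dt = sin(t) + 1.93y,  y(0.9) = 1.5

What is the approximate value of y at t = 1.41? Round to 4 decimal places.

Midpoint: k1 = f(t_n, y_n); k2 = f(t_n + h/2, y_n + (h/2)·k1); y_{n+1} = y_n + h·k2.
t=0.900000, y=1.500000:
  k1 = f(0.900000, 1.500000) = 3.678327
  k2 = f(1.155000, 2.437973) = 5.620084
  y ← 1.500000 + 0.51·5.620084 = 4.366243
y(1.41) ≈ 4.3662

4.3662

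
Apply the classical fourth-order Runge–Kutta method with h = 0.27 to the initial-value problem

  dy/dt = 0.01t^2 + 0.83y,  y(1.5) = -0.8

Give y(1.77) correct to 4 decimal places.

RK4: k1 = f(t_n, y_n); k2 = f(t_n + h/2, y_n + (h/2)·k1); k3 = f(t_n + h/2, y_n + (h/2)·k2); k4 = f(t_n + h, y_n + h·k3); y_{n+1} = y_n + (h/6)·(k1 + 2k2 + 2k3 + k4).
t=1.500000, y=-0.800000:
  k1 = f(1.500000, -0.800000) = -0.641500
  k2 = f(1.635000, -0.886603) = -0.709148
  k3 = f(1.635000, -0.895735) = -0.716728
  k4 = f(1.770000, -0.993516) = -0.793290
  y ← -0.800000 + (0.27/6)·(k1 + 2k2 + 2k3 + k4) = -0.992894
y(1.77) ≈ -0.9929

-0.9929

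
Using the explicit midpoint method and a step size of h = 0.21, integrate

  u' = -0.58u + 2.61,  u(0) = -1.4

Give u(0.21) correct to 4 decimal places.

Midpoint: k1 = f(t_n, u_n); k2 = f(t_n + h/2, u_n + (h/2)·k1); u_{n+1} = u_n + h·k2.
t=0.000000, u=-1.400000:
  k1 = f(0.000000, -1.400000) = 3.422000
  k2 = f(0.105000, -1.040690) = 3.213600
  u ← -1.400000 + 0.21·3.213600 = -0.725144
u(0.21) ≈ -0.7251

-0.7251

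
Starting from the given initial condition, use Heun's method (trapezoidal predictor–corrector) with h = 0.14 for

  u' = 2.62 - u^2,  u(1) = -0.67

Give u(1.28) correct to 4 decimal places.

0.0145

Heun: k1 = f(t_n, u_n); k2 = f(t_n + h, u_n + h·k1); u_{n+1} = u_n + (h/2)·(k1 + k2).
t=1.000000, u=-0.670000:
  k1 = f(1.000000, -0.670000) = 2.171100
  k2 = f(1.140000, -0.366046) = 2.486010
  u ← -0.670000 + (0.14/2)·(2.171100 + 2.486010) = -0.344002
t=1.140000, u=-0.344002:
  k1 = f(1.140000, -0.344002) = 2.501662
  k2 = f(1.280000, 0.006230) = 2.619961
  u ← -0.344002 + (0.14/2)·(2.501662 + 2.619961) = 0.014511
u(1.28) ≈ 0.0145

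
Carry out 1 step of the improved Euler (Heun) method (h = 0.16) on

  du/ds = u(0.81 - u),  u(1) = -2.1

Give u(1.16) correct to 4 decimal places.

Heun: k1 = f(s_n, u_n); k2 = f(s_n + h, u_n + h·k1); u_{n+1} = u_n + (h/2)·(k1 + k2).
s=1.000000, u=-2.100000:
  k1 = f(1.000000, -2.100000) = -6.111000
  k2 = f(1.160000, -3.077760) = -11.965592
  u ← -2.100000 + (0.16/2)·(-6.111000 + (-11.965592)) = -3.546127
u(1.16) ≈ -3.5461

-3.5461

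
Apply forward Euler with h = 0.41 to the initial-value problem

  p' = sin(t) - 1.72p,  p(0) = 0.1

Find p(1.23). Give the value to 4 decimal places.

Euler: p_{n+1} = p_n + h·f(t_n, p_n).
t=0.000000, p=0.100000: f=-0.172000 → p ← 0.100000 + 0.41·(-0.172000) = 0.029480
t=0.410000, p=0.029480: f=0.347904 → p ← 0.029480 + 0.41·0.347904 = 0.172121
t=0.820000, p=0.172121: f=0.435099 → p ← 0.172121 + 0.41·0.435099 = 0.350511
p(1.23) ≈ 0.3505

0.3505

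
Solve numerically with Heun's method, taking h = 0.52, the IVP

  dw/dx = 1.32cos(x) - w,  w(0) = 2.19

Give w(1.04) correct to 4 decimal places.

1.4301

Heun: k1 = f(x_n, w_n); k2 = f(x_n + h, w_n + h·k1); w_{n+1} = w_n + (h/2)·(k1 + k2).
x=0.000000, w=2.190000:
  k1 = f(0.000000, 2.190000) = -0.870000
  k2 = f(0.520000, 1.737600) = -0.592079
  w ← 2.190000 + (0.52/2)·(-0.870000 + (-0.592079)) = 1.809860
x=0.520000, w=1.809860:
  k1 = f(0.520000, 1.809860) = -0.664338
  k2 = f(1.040000, 1.464404) = -0.796193
  w ← 1.809860 + (0.52/2)·(-0.664338 + (-0.796193)) = 1.430121
w(1.04) ≈ 1.4301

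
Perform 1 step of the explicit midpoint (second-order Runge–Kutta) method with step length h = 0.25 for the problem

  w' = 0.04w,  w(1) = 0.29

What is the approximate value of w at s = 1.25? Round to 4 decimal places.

Midpoint: k1 = f(s_n, w_n); k2 = f(s_n + h/2, w_n + (h/2)·k1); w_{n+1} = w_n + h·k2.
s=1.000000, w=0.290000:
  k1 = f(1.000000, 0.290000) = 0.011600
  k2 = f(1.125000, 0.291450) = 0.011658
  w ← 0.290000 + 0.25·0.011658 = 0.292914
w(1.25) ≈ 0.2929

0.2929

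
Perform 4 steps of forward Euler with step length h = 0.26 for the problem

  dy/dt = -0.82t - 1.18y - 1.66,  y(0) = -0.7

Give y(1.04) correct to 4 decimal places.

Euler: y_{n+1} = y_n + h·f(t_n, y_n).
t=0.000000, y=-0.700000: f=-0.834000 → y ← -0.700000 + 0.26·(-0.834000) = -0.916840
t=0.260000, y=-0.916840: f=-0.791329 → y ← -0.916840 + 0.26·(-0.791329) = -1.122585
t=0.520000, y=-1.122585: f=-0.761749 → y ← -1.122585 + 0.26·(-0.761749) = -1.320640
t=0.780000, y=-1.320640: f=-0.741244 → y ← -1.320640 + 0.26·(-0.741244) = -1.513364
y(1.04) ≈ -1.5134

-1.5134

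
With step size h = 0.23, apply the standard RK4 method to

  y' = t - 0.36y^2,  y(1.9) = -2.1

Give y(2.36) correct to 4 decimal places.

RK4: k1 = f(t_n, y_n); k2 = f(t_n + h/2, y_n + (h/2)·k1); k3 = f(t_n + h/2, y_n + (h/2)·k2); k4 = f(t_n + h, y_n + h·k3); y_{n+1} = y_n + (h/6)·(k1 + 2k2 + 2k3 + k4).
t=1.900000, y=-2.100000:
  k1 = f(1.900000, -2.100000) = 0.312400
  k2 = f(2.015000, -2.064074) = 0.481255
  k3 = f(2.015000, -2.044656) = 0.509978
  k4 = f(2.130000, -1.982705) = 0.714797
  y ← -2.100000 + (0.23/6)·(k1 + 2k2 + 2k3 + k4) = -1.984630
t=2.130000, y=-1.984630:
  k1 = f(2.130000, -1.984630) = 0.712048
  k2 = f(2.245000, -1.902744) = 0.941644
  k3 = f(2.245000, -1.876341) = 0.977565
  k4 = f(2.360000, -1.759790) = 1.245130
  y ← -1.984630 + (0.23/6)·(k1 + 2k2 + 2k3 + k4) = -1.762465
y(2.36) ≈ -1.7625

-1.7625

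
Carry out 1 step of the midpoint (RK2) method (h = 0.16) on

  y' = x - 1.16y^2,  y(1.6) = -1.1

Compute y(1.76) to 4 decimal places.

Midpoint: k1 = f(x_n, y_n); k2 = f(x_n + h/2, y_n + (h/2)·k1); y_{n+1} = y_n + h·k2.
x=1.600000, y=-1.100000:
  k1 = f(1.600000, -1.100000) = 0.196400
  k2 = f(1.680000, -1.084288) = 0.316211
  y ← -1.100000 + 0.16·0.316211 = -1.049406
y(1.76) ≈ -1.0494

-1.0494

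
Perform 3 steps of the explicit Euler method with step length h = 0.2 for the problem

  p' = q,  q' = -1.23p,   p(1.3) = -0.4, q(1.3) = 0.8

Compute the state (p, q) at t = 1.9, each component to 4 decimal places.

0.1312, 0.9723

Euler on (p,q): p_{n+1} = p_n + h·p', q_{n+1} = q_n + h·q'.
1.300000: (-0.400000, 0.800000); f=(0.800000, 0.492000) → (-0.240000, 0.898400)
1.500000: (-0.240000, 0.898400); f=(0.898400, 0.295200) → (-0.060320, 0.957440)
1.700000: (-0.060320, 0.957440); f=(0.957440, 0.074194) → (0.131168, 0.972279)
(p(1.9), q(1.9)) ≈ (0.1312, 0.9723)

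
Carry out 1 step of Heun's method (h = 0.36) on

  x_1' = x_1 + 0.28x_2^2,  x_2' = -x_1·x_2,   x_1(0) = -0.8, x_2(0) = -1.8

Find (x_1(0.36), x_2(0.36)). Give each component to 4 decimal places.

-0.6469, -2.3769

Heun on (x_1,x_2): k1 = f(t_n, state_n); k2 = f(t_n + h, state_n + h·k1); state_{n+1} = state_n + (h/2)·(k1 + k2).
0.000000: (-0.800000, -1.800000)
  k1 = (0.107200, -1.440000)
  predictor → (-0.761408, -2.318400)
  k2 = (0.743586, -1.765248)
  → (-0.646859, -2.376945)
(x_1(0.36), x_2(0.36)) ≈ (-0.6469, -2.3769)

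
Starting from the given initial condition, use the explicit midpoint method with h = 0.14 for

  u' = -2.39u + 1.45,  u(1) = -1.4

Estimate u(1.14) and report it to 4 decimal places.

Midpoint: k1 = f(x_n, u_n); k2 = f(x_n + h/2, u_n + (h/2)·k1); u_{n+1} = u_n + h·k2.
x=1.000000, u=-1.400000:
  k1 = f(1.000000, -1.400000) = 4.796000
  k2 = f(1.070000, -1.064280) = 3.993629
  u ← -1.400000 + 0.14·3.993629 = -0.840892
u(1.14) ≈ -0.8409

-0.8409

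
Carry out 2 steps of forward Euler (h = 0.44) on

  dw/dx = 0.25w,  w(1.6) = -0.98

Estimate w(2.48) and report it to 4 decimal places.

-1.2075

Euler: w_{n+1} = w_n + h·f(x_n, w_n).
x=1.600000, w=-0.980000: f=-0.245000 → w ← -0.980000 + 0.44·(-0.245000) = -1.087800
x=2.040000, w=-1.087800: f=-0.271950 → w ← -1.087800 + 0.44·(-0.271950) = -1.207458
w(2.48) ≈ -1.2075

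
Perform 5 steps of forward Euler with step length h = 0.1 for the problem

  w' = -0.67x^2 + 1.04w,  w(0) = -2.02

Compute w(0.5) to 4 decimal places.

Euler: w_{n+1} = w_n + h·f(x_n, w_n).
x=0.000000, w=-2.020000: f=-2.100800 → w ← -2.020000 + 0.1·(-2.100800) = -2.230080
x=0.100000, w=-2.230080: f=-2.325983 → w ← -2.230080 + 0.1·(-2.325983) = -2.462678
x=0.200000, w=-2.462678: f=-2.587985 → w ← -2.462678 + 0.1·(-2.587985) = -2.721477
x=0.300000, w=-2.721477: f=-2.890636 → w ← -2.721477 + 0.1·(-2.890636) = -3.010540
x=0.400000, w=-3.010540: f=-3.238162 → w ← -3.010540 + 0.1·(-3.238162) = -3.334357
w(0.5) ≈ -3.3344

-3.3344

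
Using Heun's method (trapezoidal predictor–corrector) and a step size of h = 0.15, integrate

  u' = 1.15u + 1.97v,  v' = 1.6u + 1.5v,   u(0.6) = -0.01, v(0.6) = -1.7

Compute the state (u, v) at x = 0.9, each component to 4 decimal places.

-1.5266, -2.9909

Heun on (u,v): k1 = f(x_n, state_n); k2 = f(x_n + h, state_n + h·k1); state_{n+1} = state_n + (h/2)·(k1 + k2).
0.600000: (-0.010000, -1.700000)
  k1 = (-3.360500, -2.566000)
  predictor → (-0.514075, -2.084900)
  k2 = (-4.698439, -3.949870)
  → (-0.614420, -2.188690)
0.750000: (-0.614420, -2.188690)
  k1 = (-5.018303, -4.266108)
  predictor → (-1.367166, -2.828606)
  k2 = (-7.144596, -6.430375)
  → (-1.526638, -2.990926)
(u(0.9), v(0.9)) ≈ (-1.5266, -2.9909)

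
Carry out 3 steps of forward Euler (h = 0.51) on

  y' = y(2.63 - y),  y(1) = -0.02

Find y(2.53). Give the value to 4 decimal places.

-0.2668

Euler: y_{n+1} = y_n + h·f(x_n, y_n).
x=1.000000, y=-0.020000: f=-0.053000 → y ← -0.020000 + 0.51·(-0.053000) = -0.047030
x=1.510000, y=-0.047030: f=-0.125901 → y ← -0.047030 + 0.51·(-0.125901) = -0.111239
x=2.020000, y=-0.111239: f=-0.304934 → y ← -0.111239 + 0.51·(-0.304934) = -0.266756
y(2.53) ≈ -0.2668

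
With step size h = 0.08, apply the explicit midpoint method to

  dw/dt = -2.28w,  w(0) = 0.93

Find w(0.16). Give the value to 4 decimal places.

0.6472

Midpoint: k1 = f(t_n, w_n); k2 = f(t_n + h/2, w_n + (h/2)·k1); w_{n+1} = w_n + h·k2.
t=0.000000, w=0.930000:
  k1 = f(0.000000, 0.930000) = -2.120400
  k2 = f(0.040000, 0.845184) = -1.927020
  w ← 0.930000 + 0.08·(-1.927020) = 0.775838
t=0.080000, w=0.775838:
  k1 = f(0.080000, 0.775838) = -1.768912
  k2 = f(0.120000, 0.705082) = -1.607587
  w ← 0.775838 + 0.08·(-1.607587) = 0.647231
w(0.16) ≈ 0.6472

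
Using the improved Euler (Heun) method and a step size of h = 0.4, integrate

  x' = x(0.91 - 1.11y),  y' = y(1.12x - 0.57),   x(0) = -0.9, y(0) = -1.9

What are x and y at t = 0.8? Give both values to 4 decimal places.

-3.4734, -0.5261

Heun on (x,y): k1 = f(t_n, state_n); k2 = f(t_n + h, state_n + h·k1); state_{n+1} = state_n + (h/2)·(k1 + k2).
0.000000: (-0.900000, -1.900000)
  k1 = (-2.717100, 2.998200)
  predictor → (-1.986840, -0.700720)
  k2 = (-3.353387, 1.958695)
  → (-2.114097, -0.908621)
0.400000: (-2.114097, -0.908621)
  k1 = (-4.056042, 2.669337)
  predictor → (-3.736514, 0.159114)
  k2 = (-2.740299, -0.756569)
  → (-3.473366, -0.526067)
(x(0.8), y(0.8)) ≈ (-3.4734, -0.5261)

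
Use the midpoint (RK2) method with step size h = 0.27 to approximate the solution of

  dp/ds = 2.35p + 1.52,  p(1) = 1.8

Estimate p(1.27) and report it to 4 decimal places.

Midpoint: k1 = f(s_n, p_n); k2 = f(s_n + h/2, p_n + (h/2)·k1); p_{n+1} = p_n + h·k2.
s=1.000000, p=1.800000:
  k1 = f(1.000000, 1.800000) = 5.750000
  k2 = f(1.135000, 2.576250) = 7.574188
  p ← 1.800000 + 0.27·7.574188 = 3.845031
p(1.27) ≈ 3.8450

3.8450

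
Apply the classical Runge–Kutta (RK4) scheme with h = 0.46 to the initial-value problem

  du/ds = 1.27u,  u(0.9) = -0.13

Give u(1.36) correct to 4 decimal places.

-0.2331

RK4: k1 = f(s_n, u_n); k2 = f(s_n + h/2, u_n + (h/2)·k1); k3 = f(s_n + h/2, u_n + (h/2)·k2); k4 = f(s_n + h, u_n + h·k3); u_{n+1} = u_n + (h/6)·(k1 + 2k2 + 2k3 + k4).
s=0.900000, u=-0.130000:
  k1 = f(0.900000, -0.130000) = -0.165100
  k2 = f(1.130000, -0.167973) = -0.213326
  k3 = f(1.130000, -0.179065) = -0.227412
  k4 = f(1.360000, -0.234610) = -0.297954
  u ← -0.130000 + (0.46/6)·(k1 + 2k2 + 2k3 + k4) = -0.233081
u(1.36) ≈ -0.2331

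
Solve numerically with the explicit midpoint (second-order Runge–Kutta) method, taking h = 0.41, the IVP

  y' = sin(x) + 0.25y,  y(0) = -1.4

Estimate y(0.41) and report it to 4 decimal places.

Midpoint: k1 = f(x_n, y_n); k2 = f(x_n + h/2, y_n + (h/2)·k1); y_{n+1} = y_n + h·k2.
x=0.000000, y=-1.400000:
  k1 = f(0.000000, -1.400000) = -0.350000
  k2 = f(0.205000, -1.471750) = -0.164370
  y ← -1.400000 + 0.41·(-0.164370) = -1.467392
y(0.41) ≈ -1.4674

-1.4674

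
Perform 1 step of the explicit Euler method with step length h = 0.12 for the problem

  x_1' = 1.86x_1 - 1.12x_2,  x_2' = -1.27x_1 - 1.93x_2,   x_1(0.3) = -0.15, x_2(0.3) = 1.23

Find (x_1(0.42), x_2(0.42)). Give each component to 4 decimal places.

Euler on (x_1,x_2): x_1_{n+1} = x_1_n + h·x_1', x_2_{n+1} = x_2_n + h·x_2'.
0.300000: (-0.150000, 1.230000); f=(-1.656600, -2.183400) → (-0.348792, 0.967992)
(x_1(0.42), x_2(0.42)) ≈ (-0.3488, 0.9680)

-0.3488, 0.9680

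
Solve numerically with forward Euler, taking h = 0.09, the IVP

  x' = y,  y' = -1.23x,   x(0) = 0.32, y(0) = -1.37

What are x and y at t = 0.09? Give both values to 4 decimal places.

Euler on (x,y): x_{n+1} = x_n + h·x', y_{n+1} = y_n + h·y'.
0.000000: (0.320000, -1.370000); f=(-1.370000, -0.393600) → (0.196700, -1.405424)
(x(0.09), y(0.09)) ≈ (0.1967, -1.4054)

0.1967, -1.4054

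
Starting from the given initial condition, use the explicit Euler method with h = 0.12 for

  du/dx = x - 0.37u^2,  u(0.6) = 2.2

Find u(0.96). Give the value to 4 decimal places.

1.8866

Euler: u_{n+1} = u_n + h·f(x_n, u_n).
x=0.600000, u=2.200000: f=-1.190800 → u ← 2.200000 + 0.12·(-1.190800) = 2.057104
x=0.720000, u=2.057104: f=-0.845720 → u ← 2.057104 + 0.12·(-0.845720) = 1.955618
x=0.840000, u=1.955618: f=-0.575043 → u ← 1.955618 + 0.12·(-0.575043) = 1.886612
u(0.96) ≈ 1.8866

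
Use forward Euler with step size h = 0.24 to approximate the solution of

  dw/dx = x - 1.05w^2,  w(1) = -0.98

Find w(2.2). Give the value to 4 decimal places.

Euler: w_{n+1} = w_n + h·f(x_n, w_n).
x=1.000000, w=-0.980000: f=-0.008420 → w ← -0.980000 + 0.24·(-0.008420) = -0.982021
x=1.240000, w=-0.982021: f=0.227417 → w ← -0.982021 + 0.24·0.227417 = -0.927441
x=1.480000, w=-0.927441: f=0.576846 → w ← -0.927441 + 0.24·0.576846 = -0.788998
x=1.720000, w=-0.788998: f=1.066357 → w ← -0.788998 + 0.24·1.066357 = -0.533072
x=1.960000, w=-0.533072: f=1.661626 → w ← -0.533072 + 0.24·1.661626 = -0.134282
w(2.2) ≈ -0.1343

-0.1343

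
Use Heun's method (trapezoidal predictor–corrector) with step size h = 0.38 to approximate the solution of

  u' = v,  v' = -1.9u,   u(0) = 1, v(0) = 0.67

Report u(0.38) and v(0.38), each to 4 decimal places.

1.1174, -0.1439

Heun on (u,v): k1 = f(x_n, state_n); k2 = f(x_n + h, state_n + h·k1); state_{n+1} = state_n + (h/2)·(k1 + k2).
0.000000: (1.000000, 0.670000)
  k1 = (0.670000, -1.900000)
  predictor → (1.254600, -0.052000)
  k2 = (-0.052000, -2.383740)
  → (1.117420, -0.143911)
(u(0.38), v(0.38)) ≈ (1.1174, -0.1439)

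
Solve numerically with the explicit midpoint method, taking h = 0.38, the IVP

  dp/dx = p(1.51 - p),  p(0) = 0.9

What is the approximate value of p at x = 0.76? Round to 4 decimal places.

Midpoint: k1 = f(x_n, p_n); k2 = f(x_n + h/2, p_n + (h/2)·k1); p_{n+1} = p_n + h·k2.
x=0.000000, p=0.900000:
  k1 = f(0.000000, 0.900000) = 0.549000
  k2 = f(0.190000, 1.004310) = 0.507870
  p ← 0.900000 + 0.38·0.507870 = 1.092990
x=0.380000, p=1.092990:
  k1 = f(0.380000, 1.092990) = 0.455787
  k2 = f(0.570000, 1.179590) = 0.389748
  p ← 1.092990 + 0.38·0.389748 = 1.241095
p(0.76) ≈ 1.2411

1.2411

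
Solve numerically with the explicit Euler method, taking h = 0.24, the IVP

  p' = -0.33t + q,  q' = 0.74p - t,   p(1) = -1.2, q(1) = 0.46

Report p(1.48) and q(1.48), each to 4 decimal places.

Euler on (p,q): p_{n+1} = p_n + h·p', q_{n+1} = q_n + h·q'.
1.000000: (-1.200000, 0.460000); f=(0.130000, -1.888000) → (-1.168800, 0.006880)
1.240000: (-1.168800, 0.006880); f=(-0.402320, -2.104912) → (-1.265357, -0.498299)
(p(1.48), q(1.48)) ≈ (-1.2654, -0.4983)

-1.2654, -0.4983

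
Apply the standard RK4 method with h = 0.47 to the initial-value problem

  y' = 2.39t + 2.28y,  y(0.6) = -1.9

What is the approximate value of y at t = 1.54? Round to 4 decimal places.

-8.9244

RK4: k1 = f(t_n, y_n); k2 = f(t_n + h/2, y_n + (h/2)·k1); k3 = f(t_n + h/2, y_n + (h/2)·k2); k4 = f(t_n + h, y_n + h·k3); y_{n+1} = y_n + (h/6)·(k1 + 2k2 + 2k3 + k4).
t=0.600000, y=-1.900000:
  k1 = f(0.600000, -1.900000) = -2.898000
  k2 = f(0.835000, -2.581030) = -3.889098
  k3 = f(0.835000, -2.813938) = -4.420129
  k4 = f(1.070000, -3.977461) = -6.511310
  y ← -1.900000 + (0.47/6)·(k1 + 2k2 + 2k3 + k4) = -3.938842
t=1.070000, y=-3.938842:
  k1 = f(1.070000, -3.938842) = -6.423259
  k2 = f(1.305000, -5.448307) = -9.303191
  k3 = f(1.305000, -6.125091) = -10.846258
  k4 = f(1.540000, -9.036583) = -16.922809
  y ← -3.938842 + (0.47/6)·(k1 + 2k2 + 2k3 + k4) = -8.924364
y(1.54) ≈ -8.9244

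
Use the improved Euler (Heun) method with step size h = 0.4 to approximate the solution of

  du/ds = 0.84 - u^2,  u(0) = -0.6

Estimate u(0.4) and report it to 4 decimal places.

Heun: k1 = f(s_n, u_n); k2 = f(s_n + h, u_n + h·k1); u_{n+1} = u_n + (h/2)·(k1 + k2).
s=0.000000, u=-0.600000:
  k1 = f(0.000000, -0.600000) = 0.480000
  k2 = f(0.400000, -0.408000) = 0.673536
  u ← -0.600000 + (0.4/2)·(0.480000 + 0.673536) = -0.369293
u(0.4) ≈ -0.3693

-0.3693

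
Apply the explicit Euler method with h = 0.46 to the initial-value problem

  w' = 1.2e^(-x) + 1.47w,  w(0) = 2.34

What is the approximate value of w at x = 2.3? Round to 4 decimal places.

37.9003

Euler: w_{n+1} = w_n + h·f(x_n, w_n).
x=0.000000, w=2.340000: f=4.639800 → w ← 2.340000 + 0.46·4.639800 = 4.474308
x=0.460000, w=4.474308: f=7.334773 → w ← 4.474308 + 0.46·7.334773 = 7.848304
x=0.920000, w=7.848304: f=12.015229 → w ← 7.848304 + 0.46·12.015229 = 13.375309
x=1.380000, w=13.375309: f=19.963599 → w ← 13.375309 + 0.46·19.963599 = 22.558564
x=1.840000, w=22.558564: f=33.351671 → w ← 22.558564 + 0.46·33.351671 = 37.900333
w(2.3) ≈ 37.9003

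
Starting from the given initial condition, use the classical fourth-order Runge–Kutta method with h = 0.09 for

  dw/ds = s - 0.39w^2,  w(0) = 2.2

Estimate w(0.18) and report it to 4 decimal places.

RK4: k1 = f(s_n, w_n); k2 = f(s_n + h/2, w_n + (h/2)·k1); k3 = f(s_n + h/2, w_n + (h/2)·k2); k4 = f(s_n + h, w_n + h·k3); w_{n+1} = w_n + (h/6)·(k1 + 2k2 + 2k3 + k4).
s=0.000000, w=2.200000:
  k1 = f(0.000000, 2.200000) = -1.887600
  k2 = f(0.045000, 2.115058) = -1.699653
  k3 = f(0.045000, 2.123516) = -1.713634
  k4 = f(0.090000, 2.045773) = -1.542223
  w ← 2.200000 + (0.09/6)·(k1 + 2k2 + 2k3 + k4) = 2.046154
s=0.090000, w=2.046154:
  k1 = f(0.090000, 2.046154) = -1.542831
  k2 = f(0.135000, 1.976727) = -1.388905
  k3 = f(0.135000, 1.983653) = -1.399603
  k4 = f(0.180000, 1.920190) = -1.257980
  w ← 2.046154 + (0.09/6)·(k1 + 2k2 + 2k3 + k4) = 1.920487
w(0.18) ≈ 1.9205

1.9205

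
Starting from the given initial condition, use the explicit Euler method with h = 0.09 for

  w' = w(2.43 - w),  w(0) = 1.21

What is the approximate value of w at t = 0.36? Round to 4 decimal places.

1.7205

Euler: w_{n+1} = w_n + h·f(t_n, w_n).
t=0.000000, w=1.210000: f=1.476200 → w ← 1.210000 + 0.09·1.476200 = 1.342858
t=0.090000, w=1.342858: f=1.459877 → w ← 1.342858 + 0.09·1.459877 = 1.474247
t=0.180000, w=1.474247: f=1.409016 → w ← 1.474247 + 0.09·1.409016 = 1.601058
t=0.270000, w=1.601058: f=1.327184 → w ← 1.601058 + 0.09·1.327184 = 1.720505
w(0.36) ≈ 1.7205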